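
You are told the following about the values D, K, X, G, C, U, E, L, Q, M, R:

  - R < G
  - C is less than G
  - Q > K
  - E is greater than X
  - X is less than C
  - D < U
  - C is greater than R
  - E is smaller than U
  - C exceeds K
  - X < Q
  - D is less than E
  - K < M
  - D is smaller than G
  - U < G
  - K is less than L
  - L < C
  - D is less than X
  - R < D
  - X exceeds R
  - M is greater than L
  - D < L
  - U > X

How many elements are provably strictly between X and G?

3

Chaining upward from X reaches: E, U, C, Q.
Chaining downward from G reaches: K, R, D, E, L, U, C.
Strictly between X and G are those in both lists: E, U, C — 3 elements.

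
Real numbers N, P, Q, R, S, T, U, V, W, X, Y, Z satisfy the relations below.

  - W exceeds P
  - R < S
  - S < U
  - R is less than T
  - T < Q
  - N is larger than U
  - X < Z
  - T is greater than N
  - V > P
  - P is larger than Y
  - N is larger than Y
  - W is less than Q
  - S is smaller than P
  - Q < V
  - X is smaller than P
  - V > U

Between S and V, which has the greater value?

V

S < U < N < T < Q < V, by transitivity through U, N, T, Q.
So S < V; V is the larger of the two.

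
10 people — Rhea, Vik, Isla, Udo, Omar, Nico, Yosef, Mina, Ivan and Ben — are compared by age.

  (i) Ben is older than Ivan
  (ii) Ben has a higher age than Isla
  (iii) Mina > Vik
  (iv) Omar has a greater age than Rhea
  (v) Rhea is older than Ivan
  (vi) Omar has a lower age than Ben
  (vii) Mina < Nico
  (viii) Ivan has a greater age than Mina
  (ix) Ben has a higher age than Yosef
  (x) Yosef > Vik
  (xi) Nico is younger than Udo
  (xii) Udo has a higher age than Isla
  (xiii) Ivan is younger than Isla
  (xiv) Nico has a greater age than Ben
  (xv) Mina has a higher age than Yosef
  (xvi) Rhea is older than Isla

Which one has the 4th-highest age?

Omar

Chaining the given pairs: Vik < Yosef < Mina < Ivan < Isla < Rhea < Omar < Ben < Nico < Udo.
The 4th largest is Omar.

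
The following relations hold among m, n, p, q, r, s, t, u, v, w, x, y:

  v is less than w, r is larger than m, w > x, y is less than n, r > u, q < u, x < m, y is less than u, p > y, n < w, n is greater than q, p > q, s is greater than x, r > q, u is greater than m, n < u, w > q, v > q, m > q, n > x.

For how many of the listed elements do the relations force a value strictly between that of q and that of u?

2

The relations place q below u. An element lies strictly between them when it is forced above q and also forced below u.
Above q: {v, m, p, n, r, w}. Below u: {x, y, m, n}.
Intersection: {m, n} — 2.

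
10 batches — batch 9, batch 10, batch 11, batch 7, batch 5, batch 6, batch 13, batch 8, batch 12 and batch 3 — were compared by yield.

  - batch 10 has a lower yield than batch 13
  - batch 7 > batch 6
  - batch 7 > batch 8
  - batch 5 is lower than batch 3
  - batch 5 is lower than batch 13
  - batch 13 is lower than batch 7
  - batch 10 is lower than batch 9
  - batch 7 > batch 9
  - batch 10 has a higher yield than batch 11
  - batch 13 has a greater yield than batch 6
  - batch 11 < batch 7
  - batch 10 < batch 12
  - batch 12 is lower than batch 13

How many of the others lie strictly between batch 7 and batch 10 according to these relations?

The relations place batch 10 below batch 7. An element lies strictly between them when it is forced above batch 10 and also forced below batch 7.
Above batch 10: {batch 9, batch 12, batch 13}. Below batch 7: {batch 8, batch 11, batch 9, batch 5, batch 12, batch 6, batch 13}.
Intersection: {batch 9, batch 12, batch 13} — 3.

3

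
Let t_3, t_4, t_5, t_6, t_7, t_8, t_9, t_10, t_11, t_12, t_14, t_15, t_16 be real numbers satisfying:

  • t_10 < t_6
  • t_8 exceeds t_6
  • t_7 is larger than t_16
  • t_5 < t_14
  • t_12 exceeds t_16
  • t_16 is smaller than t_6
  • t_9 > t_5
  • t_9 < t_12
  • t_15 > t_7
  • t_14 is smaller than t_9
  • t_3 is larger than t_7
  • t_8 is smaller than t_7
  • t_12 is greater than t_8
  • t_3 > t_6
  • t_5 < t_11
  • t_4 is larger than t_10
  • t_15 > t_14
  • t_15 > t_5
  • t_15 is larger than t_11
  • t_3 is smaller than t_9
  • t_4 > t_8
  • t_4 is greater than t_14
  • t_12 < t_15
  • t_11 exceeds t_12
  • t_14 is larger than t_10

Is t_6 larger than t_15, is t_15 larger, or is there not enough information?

t_15

t_6 < t_8 and t_8 < t_7 give t_6 < t_7.
Then t_7 < t_3 extends the chain to t_3.
Then t_3 < t_9 extends the chain to t_9.
With t_9 < t_12: t_6 < t_8 < t_7 < t_3 < t_9 < t_12.
With t_12 < t_15: t_6 < t_8 < t_7 < t_3 < t_9 < t_12 < t_15.
So t_15 is larger.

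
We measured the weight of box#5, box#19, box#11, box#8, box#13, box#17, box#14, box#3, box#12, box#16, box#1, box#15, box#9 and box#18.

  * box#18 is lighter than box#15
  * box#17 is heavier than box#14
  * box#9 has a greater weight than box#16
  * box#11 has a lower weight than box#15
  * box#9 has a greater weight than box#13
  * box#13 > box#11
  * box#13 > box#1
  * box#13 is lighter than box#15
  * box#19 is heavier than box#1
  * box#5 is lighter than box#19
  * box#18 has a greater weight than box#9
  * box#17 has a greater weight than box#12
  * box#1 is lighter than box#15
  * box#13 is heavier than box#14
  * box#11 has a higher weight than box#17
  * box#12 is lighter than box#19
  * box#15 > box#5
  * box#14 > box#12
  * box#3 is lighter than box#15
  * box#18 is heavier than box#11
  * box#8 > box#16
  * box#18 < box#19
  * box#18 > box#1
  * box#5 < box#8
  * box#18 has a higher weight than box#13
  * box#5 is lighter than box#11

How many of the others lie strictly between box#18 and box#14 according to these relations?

4

The relations place box#14 below box#18. An element lies strictly between them when it is forced above box#14 and also forced below box#18.
Above box#14: {box#17, box#11, box#13, box#9, box#19, box#15}. Below box#18: {box#12, box#1, box#16, box#17, box#5, box#11, box#13, box#9}.
Intersection: {box#17, box#11, box#13, box#9} — 4.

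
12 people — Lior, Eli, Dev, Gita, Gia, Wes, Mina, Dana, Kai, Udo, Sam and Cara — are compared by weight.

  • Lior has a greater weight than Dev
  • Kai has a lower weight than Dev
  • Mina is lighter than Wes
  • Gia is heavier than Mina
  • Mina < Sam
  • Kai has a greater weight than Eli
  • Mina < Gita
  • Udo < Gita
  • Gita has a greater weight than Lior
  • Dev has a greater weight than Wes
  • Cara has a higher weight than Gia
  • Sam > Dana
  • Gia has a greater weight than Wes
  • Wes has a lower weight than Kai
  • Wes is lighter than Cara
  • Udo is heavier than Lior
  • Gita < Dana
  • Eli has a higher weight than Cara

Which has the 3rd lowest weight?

Piecing the relations together gives one ordering: Mina < Wes < Gia < Cara < Eli < Kai < Dev < Lior < Udo < Gita < Dana < Sam.
Counting 3 from the smallest end gives Gia.

Gia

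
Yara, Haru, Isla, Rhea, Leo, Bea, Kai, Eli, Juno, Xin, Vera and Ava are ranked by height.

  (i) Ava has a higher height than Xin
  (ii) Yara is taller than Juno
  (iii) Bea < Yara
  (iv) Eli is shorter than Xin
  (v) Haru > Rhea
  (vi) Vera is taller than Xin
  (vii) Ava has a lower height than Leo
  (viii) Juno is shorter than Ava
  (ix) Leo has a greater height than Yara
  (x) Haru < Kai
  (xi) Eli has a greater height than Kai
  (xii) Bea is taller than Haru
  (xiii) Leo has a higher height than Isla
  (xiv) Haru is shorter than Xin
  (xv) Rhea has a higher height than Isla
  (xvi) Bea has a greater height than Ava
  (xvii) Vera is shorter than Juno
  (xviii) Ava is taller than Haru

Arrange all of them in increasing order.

Each adjacent pair is fixed by a given relation: Isla < Rhea; Rhea < Haru; Haru < Kai; Kai < Eli; Eli < Xin; Xin < Vera; Vera < Juno; Juno < Ava; Ava < Bea; Bea < Yara; Yara < Leo. Chaining them end to end gives the full order.

Isla < Rhea < Haru < Kai < Eli < Xin < Vera < Juno < Ava < Bea < Yara < Leo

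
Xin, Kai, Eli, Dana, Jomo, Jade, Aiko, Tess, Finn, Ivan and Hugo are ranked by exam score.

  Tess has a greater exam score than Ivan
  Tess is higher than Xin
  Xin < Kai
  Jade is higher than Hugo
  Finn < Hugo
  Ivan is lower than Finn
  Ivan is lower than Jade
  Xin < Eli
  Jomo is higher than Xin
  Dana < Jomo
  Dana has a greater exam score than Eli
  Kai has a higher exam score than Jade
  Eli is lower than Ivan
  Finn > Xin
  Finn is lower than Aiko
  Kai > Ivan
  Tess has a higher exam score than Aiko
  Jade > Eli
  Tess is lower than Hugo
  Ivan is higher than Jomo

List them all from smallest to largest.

Nothing is placed below Xin, so it is least; from there Xin < Eli; Eli < Dana; Dana < Jomo; Jomo < Ivan; Ivan < Finn; Finn < Aiko; Aiko < Tess; Tess < Hugo; Hugo < Jade; Jade < Kai, each given directly.

Xin < Eli < Dana < Jomo < Ivan < Finn < Aiko < Tess < Hugo < Jade < Kai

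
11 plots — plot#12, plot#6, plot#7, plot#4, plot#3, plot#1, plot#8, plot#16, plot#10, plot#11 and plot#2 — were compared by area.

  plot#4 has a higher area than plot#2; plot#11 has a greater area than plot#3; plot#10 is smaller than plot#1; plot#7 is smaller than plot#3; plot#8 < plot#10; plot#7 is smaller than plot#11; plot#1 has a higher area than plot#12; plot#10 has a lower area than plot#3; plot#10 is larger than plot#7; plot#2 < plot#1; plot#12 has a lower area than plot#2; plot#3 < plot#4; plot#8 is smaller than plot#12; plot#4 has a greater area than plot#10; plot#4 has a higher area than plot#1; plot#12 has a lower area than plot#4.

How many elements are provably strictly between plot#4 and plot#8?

Chaining upward from plot#8 reaches: plot#12, plot#2, plot#10, plot#1, plot#3, plot#11.
Chaining downward from plot#4 reaches: plot#12, plot#7, plot#2, plot#10, plot#1, plot#3.
Strictly between plot#8 and plot#4 are those in both lists: plot#12, plot#2, plot#10, plot#1, plot#3 — 5 elements.

5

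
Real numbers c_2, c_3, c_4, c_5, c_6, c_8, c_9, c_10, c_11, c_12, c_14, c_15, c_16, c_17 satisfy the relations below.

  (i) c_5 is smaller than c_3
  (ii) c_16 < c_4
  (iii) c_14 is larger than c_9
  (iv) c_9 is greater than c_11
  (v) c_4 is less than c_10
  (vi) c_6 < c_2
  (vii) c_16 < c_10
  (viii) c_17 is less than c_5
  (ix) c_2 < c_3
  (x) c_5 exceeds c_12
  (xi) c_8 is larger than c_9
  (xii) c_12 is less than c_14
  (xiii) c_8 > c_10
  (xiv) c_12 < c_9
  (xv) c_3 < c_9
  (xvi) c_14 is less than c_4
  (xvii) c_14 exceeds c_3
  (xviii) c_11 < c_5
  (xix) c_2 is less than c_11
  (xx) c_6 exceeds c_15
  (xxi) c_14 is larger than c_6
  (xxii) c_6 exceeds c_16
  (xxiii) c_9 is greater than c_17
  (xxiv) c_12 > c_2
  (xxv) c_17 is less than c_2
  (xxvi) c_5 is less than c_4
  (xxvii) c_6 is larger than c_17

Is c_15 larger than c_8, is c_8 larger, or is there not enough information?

c_8

Chaining the given relations: c_15 < c_6 < c_2 < c_11 < c_5 < c_3 < c_9 < c_14 < c_4 < c_10 < c_8.
So c_8 is larger.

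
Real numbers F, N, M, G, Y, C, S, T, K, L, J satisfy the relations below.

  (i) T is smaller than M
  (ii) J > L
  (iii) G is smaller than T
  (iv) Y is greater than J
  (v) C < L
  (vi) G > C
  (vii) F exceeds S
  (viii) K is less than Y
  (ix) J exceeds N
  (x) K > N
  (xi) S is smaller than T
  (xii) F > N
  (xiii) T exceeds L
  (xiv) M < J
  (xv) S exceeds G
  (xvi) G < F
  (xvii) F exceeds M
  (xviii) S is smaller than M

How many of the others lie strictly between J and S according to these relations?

Chaining upward from S reaches: T, M, F, Y.
Chaining downward from J reaches: N, C, G, L, T, M.
Strictly between S and J are those in both lists: T, M — 2 elements.

2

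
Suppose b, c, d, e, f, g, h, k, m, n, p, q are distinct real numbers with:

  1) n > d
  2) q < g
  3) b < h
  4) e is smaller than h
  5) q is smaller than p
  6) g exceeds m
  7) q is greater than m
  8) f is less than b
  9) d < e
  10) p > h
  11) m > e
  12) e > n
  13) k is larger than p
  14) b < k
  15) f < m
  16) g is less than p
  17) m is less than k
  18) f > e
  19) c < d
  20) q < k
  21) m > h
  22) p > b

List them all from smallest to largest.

Nothing is placed below c, so it is least; from there c < d; d < n; n < e; e < f; f < b; b < h; h < m; m < q; q < g; g < p; p < k, each given directly.

c < d < n < e < f < b < h < m < q < g < p < k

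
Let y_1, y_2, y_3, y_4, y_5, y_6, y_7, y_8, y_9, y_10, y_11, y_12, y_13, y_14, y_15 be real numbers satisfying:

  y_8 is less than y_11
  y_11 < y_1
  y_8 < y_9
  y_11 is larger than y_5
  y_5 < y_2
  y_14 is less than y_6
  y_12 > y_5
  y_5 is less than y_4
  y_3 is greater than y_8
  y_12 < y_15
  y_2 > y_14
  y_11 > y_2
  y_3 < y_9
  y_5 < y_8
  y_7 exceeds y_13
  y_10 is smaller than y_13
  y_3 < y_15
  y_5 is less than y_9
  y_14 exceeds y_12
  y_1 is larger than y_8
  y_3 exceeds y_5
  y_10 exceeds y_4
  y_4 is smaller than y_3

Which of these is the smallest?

y_5

Chaining upward from y_5: directly above it, y_4, y_12, y_8, y_3, y_2, y_9, y_11; then y_10, y_14, y_15, y_1; then y_13, y_6; then y_7.
That covers every other element, and nothing is given below y_5, so y_5 is the smallest.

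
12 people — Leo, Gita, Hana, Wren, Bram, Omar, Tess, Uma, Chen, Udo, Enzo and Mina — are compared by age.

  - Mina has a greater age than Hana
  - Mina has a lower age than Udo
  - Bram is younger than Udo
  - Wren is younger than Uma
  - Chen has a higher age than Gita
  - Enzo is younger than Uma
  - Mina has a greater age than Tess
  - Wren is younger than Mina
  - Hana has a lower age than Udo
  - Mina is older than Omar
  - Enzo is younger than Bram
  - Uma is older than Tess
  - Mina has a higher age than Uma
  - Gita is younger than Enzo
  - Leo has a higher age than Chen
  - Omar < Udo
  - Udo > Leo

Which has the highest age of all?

Udo

Omar is not greatest since Omar < Mina; Hana is not greatest since Hana < Udo; Gita is not greatest since Gita < Chen; Enzo is not greatest since Enzo < Uma; Chen is not greatest since Chen < Leo; Bram is not greatest since Bram < Udo; Wren is not greatest since Wren < Mina; Leo is not greatest since Leo < Udo; Tess is not greatest since Tess < Mina; Uma is not greatest since Uma < Mina; Mina is not greatest since Mina < Udo.
Only Udo has nothing above it, so Udo is the highest age.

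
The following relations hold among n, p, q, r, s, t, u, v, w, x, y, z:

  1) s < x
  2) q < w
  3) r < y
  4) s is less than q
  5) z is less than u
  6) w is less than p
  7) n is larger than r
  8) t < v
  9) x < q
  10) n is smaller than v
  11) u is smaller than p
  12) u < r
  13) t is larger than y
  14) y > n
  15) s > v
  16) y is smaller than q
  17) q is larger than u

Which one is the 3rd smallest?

Chaining the given pairs: z < u < r < n < y < t < v < s < x < q < w < p.
The 3rd smallest is r.

r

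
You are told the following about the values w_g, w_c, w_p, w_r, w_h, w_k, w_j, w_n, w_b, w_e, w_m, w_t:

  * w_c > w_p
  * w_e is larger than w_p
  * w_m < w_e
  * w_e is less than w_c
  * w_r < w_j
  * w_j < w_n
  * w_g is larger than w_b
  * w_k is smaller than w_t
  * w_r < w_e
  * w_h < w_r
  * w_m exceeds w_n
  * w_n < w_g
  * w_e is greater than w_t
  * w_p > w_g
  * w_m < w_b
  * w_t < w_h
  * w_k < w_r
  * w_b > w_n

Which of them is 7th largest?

w_n

The consecutive relations fix a unique order: w_k < w_t < w_h < w_r < w_j < w_n < w_m < w_b < w_g < w_p < w_e < w_c.
Counting 7 from the largest end gives w_n.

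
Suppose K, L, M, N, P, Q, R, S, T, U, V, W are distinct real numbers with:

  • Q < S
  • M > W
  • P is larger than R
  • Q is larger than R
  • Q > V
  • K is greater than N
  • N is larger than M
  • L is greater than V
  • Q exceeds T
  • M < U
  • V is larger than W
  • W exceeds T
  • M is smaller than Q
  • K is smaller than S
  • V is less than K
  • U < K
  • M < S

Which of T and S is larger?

S

Following the relations from T: T < W < M < N < K < S.
So T < S; S is the larger of the two.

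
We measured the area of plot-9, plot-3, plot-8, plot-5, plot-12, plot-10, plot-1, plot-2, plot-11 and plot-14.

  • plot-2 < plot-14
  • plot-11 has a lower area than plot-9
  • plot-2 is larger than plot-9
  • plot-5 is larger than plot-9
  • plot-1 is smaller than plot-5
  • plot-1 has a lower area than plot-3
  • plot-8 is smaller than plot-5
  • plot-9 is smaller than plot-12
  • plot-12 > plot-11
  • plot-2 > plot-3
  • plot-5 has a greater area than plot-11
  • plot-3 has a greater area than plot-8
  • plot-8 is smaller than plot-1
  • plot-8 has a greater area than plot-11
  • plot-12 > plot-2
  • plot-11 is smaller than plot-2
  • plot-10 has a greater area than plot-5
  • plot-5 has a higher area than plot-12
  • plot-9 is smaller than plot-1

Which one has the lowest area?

plot-11

plot-9 is not least since plot-11 < plot-9; plot-8 is not least since plot-11 < plot-8; plot-1 is not least since plot-9 < plot-1; plot-3 is not least since plot-1 < plot-3; plot-2 is not least since plot-11 < plot-2; plot-12 is not least since plot-9 < plot-12; plot-14 is not least since plot-2 < plot-14; plot-5 is not least since plot-11 < plot-5; plot-10 is not least since plot-5 < plot-10.
Only plot-11 has nothing below it, so plot-11 is the lowest area.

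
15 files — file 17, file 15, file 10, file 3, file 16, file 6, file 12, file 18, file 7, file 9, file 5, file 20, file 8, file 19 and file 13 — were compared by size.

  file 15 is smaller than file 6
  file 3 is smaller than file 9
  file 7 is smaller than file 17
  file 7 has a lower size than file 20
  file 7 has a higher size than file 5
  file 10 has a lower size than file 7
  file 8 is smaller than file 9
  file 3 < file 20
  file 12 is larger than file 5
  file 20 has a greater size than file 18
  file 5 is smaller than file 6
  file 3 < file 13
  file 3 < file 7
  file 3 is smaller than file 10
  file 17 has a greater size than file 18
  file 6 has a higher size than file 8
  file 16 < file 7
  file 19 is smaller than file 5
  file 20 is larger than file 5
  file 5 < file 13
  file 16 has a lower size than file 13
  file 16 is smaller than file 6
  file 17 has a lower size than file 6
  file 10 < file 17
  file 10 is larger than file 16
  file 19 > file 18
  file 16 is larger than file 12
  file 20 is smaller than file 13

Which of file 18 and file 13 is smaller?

file 18 < file 19 and file 19 < file 5 give file 18 < file 5.
Then file 5 < file 12 extends the chain to file 12.
With file 12 < file 16: file 18 < file 19 < file 5 < file 12 < file 16.
Then file 16 < file 10 extends the chain to file 10.
With file 10 < file 7: file 18 < file 19 < file 5 < file 12 < file 16 < file 10 < file 7.
With file 7 < file 20: file 18 < file 19 < file 5 < file 12 < file 16 < file 10 < file 7 < file 20.
Then file 20 < file 13 extends the chain to file 13.
So file 18 < file 13; file 18 is the smaller of the two.

file 18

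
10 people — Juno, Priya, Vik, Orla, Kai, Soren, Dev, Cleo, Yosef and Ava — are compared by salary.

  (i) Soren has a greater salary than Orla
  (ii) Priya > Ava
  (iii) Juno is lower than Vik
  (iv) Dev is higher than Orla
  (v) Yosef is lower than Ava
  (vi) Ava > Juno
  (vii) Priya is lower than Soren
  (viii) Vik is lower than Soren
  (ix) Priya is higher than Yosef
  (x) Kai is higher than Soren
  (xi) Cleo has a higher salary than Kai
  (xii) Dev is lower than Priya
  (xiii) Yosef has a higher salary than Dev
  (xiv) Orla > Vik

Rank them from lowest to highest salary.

Juno < Vik < Orla < Dev < Yosef < Ava < Priya < Soren < Kai < Cleo

Nothing is placed below Juno, so it is least; from there Juno < Vik; Vik < Orla; Orla < Dev; Dev < Yosef; Yosef < Ava; Ava < Priya; Priya < Soren; Soren < Kai; Kai < Cleo, each given directly.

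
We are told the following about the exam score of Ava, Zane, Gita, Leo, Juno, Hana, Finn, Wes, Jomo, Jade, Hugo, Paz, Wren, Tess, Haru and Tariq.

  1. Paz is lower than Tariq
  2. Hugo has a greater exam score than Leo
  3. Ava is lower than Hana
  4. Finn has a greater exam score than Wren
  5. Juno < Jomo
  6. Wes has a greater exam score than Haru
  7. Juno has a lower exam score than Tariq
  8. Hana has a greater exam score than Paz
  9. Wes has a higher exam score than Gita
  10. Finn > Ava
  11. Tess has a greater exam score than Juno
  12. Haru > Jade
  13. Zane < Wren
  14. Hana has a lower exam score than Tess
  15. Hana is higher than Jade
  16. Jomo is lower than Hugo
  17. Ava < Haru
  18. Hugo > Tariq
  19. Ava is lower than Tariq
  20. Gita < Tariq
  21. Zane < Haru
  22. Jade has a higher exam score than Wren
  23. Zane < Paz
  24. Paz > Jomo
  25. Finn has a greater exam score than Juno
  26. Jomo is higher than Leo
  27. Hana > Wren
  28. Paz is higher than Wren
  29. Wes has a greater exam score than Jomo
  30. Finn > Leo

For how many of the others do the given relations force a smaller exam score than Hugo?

From Hugo the given relations immediately reach Leo, Jomo, Tariq.
From those, Juno, Paz, Ava, Gita — 7 in total.
From those, Zane, Wren — 9 in total.
No other element is forced below Hugo by the given relations, so the count is 9.

9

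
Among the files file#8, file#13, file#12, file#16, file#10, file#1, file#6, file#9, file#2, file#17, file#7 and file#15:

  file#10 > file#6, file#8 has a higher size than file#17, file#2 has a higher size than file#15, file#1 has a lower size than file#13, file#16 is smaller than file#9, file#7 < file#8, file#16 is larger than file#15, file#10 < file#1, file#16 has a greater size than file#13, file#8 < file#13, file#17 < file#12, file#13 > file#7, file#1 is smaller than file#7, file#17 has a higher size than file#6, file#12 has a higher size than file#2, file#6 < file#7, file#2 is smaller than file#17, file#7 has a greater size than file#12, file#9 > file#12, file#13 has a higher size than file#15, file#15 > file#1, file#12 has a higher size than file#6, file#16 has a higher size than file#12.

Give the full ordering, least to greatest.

Each adjacent pair is fixed by a given relation: file#6 < file#10; file#10 < file#1; file#1 < file#15; file#15 < file#2; file#2 < file#17; file#17 < file#12; file#12 < file#7; file#7 < file#8; file#8 < file#13; file#13 < file#16; file#16 < file#9. Chaining them end to end gives the full order.

file#6 < file#10 < file#1 < file#15 < file#2 < file#17 < file#12 < file#7 < file#8 < file#13 < file#16 < file#9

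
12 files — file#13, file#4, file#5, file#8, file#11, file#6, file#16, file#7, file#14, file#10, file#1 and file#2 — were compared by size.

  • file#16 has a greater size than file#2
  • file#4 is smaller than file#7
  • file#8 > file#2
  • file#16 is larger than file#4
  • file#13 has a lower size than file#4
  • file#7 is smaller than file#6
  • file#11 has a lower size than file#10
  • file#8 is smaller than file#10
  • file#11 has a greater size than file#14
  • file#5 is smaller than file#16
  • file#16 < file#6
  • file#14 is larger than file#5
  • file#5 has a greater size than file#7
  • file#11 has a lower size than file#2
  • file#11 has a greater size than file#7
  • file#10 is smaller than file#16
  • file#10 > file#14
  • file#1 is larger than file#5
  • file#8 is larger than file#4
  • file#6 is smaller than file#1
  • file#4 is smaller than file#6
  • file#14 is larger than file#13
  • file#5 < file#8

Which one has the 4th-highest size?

file#10

Piecing the relations together gives one ordering: file#13 < file#4 < file#7 < file#5 < file#14 < file#11 < file#2 < file#8 < file#10 < file#16 < file#6 < file#1.
The 4th largest is file#10.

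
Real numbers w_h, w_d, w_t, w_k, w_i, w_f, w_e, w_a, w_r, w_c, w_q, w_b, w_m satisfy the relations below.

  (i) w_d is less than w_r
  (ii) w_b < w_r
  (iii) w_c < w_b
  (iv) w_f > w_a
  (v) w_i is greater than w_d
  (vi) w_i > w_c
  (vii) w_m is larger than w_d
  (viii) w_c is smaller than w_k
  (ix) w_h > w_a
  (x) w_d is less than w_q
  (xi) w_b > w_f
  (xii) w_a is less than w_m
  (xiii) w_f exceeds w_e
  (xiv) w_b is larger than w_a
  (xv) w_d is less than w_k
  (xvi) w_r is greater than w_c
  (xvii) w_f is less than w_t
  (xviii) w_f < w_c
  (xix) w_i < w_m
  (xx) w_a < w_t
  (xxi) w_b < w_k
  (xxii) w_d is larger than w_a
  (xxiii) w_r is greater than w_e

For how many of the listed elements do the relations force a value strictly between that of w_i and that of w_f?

Chaining upward from w_f reaches: w_c, w_b, w_t, w_k, w_r, w_m.
Chaining downward from w_i reaches: w_e, w_a, w_c, w_d.
Strictly between w_f and w_i are those in both lists: w_c — 1 element.

1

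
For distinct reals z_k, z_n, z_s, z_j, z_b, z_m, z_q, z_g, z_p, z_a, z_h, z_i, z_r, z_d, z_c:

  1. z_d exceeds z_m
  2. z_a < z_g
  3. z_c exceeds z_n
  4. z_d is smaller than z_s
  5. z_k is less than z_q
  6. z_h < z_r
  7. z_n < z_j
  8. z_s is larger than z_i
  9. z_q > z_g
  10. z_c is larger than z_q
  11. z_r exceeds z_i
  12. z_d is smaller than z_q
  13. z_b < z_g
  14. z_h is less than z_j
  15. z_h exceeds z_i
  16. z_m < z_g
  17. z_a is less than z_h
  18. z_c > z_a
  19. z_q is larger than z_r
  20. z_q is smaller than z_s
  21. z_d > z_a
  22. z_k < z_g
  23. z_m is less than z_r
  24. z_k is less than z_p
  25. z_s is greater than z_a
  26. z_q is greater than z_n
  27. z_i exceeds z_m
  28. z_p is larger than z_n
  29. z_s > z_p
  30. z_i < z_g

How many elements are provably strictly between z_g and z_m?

The relations place z_m below z_g. An element lies strictly between them when it is forced above z_m and also forced below z_g.
Above z_m: {z_i, z_h, z_d, z_r, z_q, z_s, z_j, z_c}. Below z_g: {z_a, z_i, z_k, z_b}.
Intersection: {z_i} — 1.

1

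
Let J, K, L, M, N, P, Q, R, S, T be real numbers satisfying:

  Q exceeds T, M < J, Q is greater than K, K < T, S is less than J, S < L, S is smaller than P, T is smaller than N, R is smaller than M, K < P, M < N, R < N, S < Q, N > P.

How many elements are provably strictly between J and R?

Chaining upward from R reaches: M, N.
Chaining downward from J reaches: S, M.
Strictly between R and J are those in both lists: M — 1 element.

1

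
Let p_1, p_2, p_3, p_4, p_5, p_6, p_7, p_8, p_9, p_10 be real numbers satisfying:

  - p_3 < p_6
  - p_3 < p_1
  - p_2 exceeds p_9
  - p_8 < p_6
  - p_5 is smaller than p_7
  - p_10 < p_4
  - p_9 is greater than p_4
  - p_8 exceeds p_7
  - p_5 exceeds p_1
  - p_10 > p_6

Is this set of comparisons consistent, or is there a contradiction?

consistent

Every relation is compatible with p_3 < p_1 < p_5 < p_7 < p_8 < p_6 < p_10 < p_4 < p_9 < p_2; the set is consistent.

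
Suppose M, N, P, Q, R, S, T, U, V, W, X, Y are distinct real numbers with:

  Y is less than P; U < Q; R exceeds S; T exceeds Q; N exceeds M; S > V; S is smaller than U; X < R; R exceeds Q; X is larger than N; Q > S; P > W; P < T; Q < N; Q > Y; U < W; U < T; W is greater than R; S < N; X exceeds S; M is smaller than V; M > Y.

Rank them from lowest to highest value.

Each adjacent pair is fixed by a given relation: Y < M; M < V; V < S; S < U; U < Q; Q < N; N < X; X < R; R < W; W < P; P < T. Chaining them end to end gives the full order.

Y < M < V < S < U < Q < N < X < R < W < P < T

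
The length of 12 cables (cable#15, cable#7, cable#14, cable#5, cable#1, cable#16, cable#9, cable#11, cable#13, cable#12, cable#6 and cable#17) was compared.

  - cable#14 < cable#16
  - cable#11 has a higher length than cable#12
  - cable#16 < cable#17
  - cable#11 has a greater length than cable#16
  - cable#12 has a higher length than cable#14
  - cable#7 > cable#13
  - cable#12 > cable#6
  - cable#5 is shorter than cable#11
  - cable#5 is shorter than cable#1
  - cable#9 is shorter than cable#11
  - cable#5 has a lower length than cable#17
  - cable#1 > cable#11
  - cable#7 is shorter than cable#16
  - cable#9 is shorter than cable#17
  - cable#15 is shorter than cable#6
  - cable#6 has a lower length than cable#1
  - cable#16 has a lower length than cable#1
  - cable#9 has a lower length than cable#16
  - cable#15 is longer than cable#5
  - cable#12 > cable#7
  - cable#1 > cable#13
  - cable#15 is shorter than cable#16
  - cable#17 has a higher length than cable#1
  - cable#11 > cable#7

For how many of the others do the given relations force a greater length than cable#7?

5

From cable#7 the given relations immediately reach cable#16, cable#12, cable#11.
From those, cable#1, cable#17 — 5 in total.
No other element is forced above cable#7 by the given relations, so the count is 5.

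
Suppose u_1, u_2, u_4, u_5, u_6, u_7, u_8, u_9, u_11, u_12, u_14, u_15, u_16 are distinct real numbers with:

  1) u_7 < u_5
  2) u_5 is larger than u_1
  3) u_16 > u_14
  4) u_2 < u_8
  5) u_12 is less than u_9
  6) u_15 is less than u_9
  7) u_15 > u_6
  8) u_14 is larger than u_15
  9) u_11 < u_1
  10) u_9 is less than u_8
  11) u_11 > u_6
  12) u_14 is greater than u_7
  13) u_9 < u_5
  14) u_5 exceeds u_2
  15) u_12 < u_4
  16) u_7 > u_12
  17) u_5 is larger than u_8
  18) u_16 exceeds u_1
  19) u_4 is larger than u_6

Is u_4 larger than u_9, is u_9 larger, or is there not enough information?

Following every chain through u_9: above u_9 we get u_8, u_5; below u_9 we get u_6, u_12, u_15.
u_4 is not reached, and no chain runs the other way from u_4 to u_9.
So the given relations leave the order of u_9 and u_4 undetermined.

undetermined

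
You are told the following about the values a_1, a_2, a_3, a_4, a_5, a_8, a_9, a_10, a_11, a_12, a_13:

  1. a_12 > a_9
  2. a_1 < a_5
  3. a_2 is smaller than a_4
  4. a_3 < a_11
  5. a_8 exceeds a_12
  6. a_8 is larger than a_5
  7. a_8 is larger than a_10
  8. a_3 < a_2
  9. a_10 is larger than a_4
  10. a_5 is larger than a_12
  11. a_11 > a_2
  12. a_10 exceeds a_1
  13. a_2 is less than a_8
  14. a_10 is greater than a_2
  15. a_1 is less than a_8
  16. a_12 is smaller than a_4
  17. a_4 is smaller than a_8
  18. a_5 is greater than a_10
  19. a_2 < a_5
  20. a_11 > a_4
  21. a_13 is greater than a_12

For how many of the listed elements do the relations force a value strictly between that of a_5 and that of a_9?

The relations place a_9 below a_5. An element lies strictly between them when it is forced above a_9 and also forced below a_5.
Above a_9: {a_12, a_4, a_10, a_13, a_11, a_8}. Below a_5: {a_3, a_12, a_1, a_2, a_4, a_10}.
Intersection: {a_12, a_4, a_10} — 3.

3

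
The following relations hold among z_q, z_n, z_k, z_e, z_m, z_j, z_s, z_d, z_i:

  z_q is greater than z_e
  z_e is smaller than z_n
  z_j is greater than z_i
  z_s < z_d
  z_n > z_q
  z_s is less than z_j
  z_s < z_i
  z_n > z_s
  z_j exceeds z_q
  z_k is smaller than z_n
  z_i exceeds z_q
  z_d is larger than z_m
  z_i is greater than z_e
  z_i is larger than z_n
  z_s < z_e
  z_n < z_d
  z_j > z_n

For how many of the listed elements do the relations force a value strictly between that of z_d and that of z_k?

1

Chaining upward from z_k reaches: z_n, z_i, z_j.
Chaining downward from z_d reaches: z_s, z_e, z_q, z_n, z_m.
Strictly between z_k and z_d are those in both lists: z_n — 1 element.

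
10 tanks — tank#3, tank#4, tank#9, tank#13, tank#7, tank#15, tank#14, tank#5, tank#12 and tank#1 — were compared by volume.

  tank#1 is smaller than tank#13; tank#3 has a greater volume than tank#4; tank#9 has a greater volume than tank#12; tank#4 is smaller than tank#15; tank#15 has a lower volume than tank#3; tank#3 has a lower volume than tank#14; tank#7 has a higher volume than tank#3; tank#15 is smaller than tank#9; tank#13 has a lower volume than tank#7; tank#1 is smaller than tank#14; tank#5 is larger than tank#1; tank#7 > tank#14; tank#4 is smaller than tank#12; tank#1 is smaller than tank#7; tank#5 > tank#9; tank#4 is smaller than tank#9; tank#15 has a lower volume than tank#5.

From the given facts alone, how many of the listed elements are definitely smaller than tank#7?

6

Directly below tank#7: tank#1, tank#13, tank#3, tank#14.
One step further: tank#4, tank#15 (6 so far).
Nothing else is reachable below tank#7; 6 in all.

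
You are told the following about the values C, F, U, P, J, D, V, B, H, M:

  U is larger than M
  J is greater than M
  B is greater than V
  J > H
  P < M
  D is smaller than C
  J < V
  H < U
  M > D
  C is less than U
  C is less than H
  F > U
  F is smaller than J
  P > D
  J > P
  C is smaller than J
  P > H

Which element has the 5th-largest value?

Chaining the given pairs: D < C < H < P < M < U < F < J < V < B.
Counting 5 from the largest end gives U.

U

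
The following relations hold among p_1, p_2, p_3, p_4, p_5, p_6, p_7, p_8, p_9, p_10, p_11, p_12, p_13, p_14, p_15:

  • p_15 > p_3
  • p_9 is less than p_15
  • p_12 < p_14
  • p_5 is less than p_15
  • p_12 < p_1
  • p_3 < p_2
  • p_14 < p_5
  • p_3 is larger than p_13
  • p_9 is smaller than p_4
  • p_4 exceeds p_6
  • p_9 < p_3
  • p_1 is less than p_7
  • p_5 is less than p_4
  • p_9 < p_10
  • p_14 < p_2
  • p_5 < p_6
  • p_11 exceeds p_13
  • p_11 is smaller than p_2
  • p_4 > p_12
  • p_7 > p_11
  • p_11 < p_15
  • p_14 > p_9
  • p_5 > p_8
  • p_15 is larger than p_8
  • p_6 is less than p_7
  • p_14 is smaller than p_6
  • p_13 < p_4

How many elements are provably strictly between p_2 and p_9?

The relations place p_9 below p_2. An element lies strictly between them when it is forced above p_9 and also forced below p_2.
Above p_9: {p_14, p_5, p_3, p_15, p_6, p_10, p_4, p_7}. Below p_2: {p_12, p_13, p_14, p_11, p_3}.
Intersection: {p_14, p_3} — 2.

2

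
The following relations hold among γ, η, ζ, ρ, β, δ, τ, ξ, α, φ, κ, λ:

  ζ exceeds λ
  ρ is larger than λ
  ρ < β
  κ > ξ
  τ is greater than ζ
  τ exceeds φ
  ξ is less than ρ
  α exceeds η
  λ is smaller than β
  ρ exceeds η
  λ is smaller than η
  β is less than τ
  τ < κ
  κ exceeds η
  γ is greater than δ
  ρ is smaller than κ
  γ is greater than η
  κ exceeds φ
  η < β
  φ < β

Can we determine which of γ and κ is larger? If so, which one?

undetermined

Following every chain through γ: below γ we get λ, η, δ.
κ is not reached, and no chain runs the other way from κ to γ.
So the given relations leave the order of γ and κ undetermined.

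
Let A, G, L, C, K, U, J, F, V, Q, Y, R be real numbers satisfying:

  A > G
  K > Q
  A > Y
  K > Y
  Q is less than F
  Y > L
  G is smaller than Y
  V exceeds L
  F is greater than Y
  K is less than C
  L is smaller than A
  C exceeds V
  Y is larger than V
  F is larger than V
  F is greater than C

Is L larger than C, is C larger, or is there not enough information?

L < V < Y < K < C, by transitivity through V, Y, K.
So C is larger.

C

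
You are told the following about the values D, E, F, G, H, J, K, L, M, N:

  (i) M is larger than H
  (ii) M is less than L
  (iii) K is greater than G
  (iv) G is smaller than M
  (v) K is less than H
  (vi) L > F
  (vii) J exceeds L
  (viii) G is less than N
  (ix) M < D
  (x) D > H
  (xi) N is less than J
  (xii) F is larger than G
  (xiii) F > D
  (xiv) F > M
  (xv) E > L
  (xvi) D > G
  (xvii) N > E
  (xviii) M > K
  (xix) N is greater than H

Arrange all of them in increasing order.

G < K < H < M < D < F < L < E < N < J

Each adjacent pair is fixed by a given relation: G < K; K < H; H < M; M < D; D < F; F < L; L < E; E < N; N < J. Chaining them end to end gives the full order.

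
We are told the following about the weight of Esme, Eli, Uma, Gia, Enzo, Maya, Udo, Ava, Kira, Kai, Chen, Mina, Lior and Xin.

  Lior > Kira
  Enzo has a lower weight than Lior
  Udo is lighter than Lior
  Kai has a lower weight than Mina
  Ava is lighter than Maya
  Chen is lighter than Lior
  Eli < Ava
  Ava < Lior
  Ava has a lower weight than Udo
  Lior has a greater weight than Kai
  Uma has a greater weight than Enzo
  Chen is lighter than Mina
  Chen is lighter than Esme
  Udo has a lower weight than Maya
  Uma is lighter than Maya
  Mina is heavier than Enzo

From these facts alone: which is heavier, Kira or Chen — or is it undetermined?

Following every chain through Kira: above Kira we get Lior.
Chen is not reached, and no chain runs the other way from Chen to Kira.
So the given relations leave the order of Kira and Chen undetermined.

undetermined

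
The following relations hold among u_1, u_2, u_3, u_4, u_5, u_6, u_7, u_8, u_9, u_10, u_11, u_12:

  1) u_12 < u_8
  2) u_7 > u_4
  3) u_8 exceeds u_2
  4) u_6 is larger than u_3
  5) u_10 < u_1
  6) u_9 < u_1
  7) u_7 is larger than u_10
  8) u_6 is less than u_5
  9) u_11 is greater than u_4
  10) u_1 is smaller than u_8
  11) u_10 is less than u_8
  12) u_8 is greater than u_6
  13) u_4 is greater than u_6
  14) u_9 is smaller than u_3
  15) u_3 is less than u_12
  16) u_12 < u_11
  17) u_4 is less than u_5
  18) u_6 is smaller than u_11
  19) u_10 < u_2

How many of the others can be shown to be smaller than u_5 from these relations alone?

4

Directly below u_5: u_6, u_4.
One step further: u_3 (3 so far).
One step further: u_9 (4 so far).
Nothing else is reachable below u_5; 4 in all.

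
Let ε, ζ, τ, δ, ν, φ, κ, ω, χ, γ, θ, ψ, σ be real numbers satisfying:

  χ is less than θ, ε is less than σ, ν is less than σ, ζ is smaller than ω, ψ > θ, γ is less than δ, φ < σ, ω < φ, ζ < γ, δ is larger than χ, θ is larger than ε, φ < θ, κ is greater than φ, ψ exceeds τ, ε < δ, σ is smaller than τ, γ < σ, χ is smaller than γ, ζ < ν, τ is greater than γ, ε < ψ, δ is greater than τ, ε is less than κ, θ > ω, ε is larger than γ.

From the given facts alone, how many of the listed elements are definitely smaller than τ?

Directly below τ: γ, σ.
One step further: χ, ζ, ε, ν, φ (7 so far).
One step further: ω (8 so far).
No other element is forced below τ by the given relations, so the count is 8.

8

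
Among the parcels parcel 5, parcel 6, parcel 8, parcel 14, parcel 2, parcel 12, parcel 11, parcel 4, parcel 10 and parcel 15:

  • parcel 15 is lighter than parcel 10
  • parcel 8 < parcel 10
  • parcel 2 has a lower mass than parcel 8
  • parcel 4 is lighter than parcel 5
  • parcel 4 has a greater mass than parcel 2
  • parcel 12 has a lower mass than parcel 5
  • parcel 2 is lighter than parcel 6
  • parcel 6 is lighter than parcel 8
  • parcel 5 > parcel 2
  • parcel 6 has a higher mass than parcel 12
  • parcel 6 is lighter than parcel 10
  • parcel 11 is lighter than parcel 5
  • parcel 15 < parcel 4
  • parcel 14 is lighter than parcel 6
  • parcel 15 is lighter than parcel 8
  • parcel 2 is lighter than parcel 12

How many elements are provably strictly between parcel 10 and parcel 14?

2

The relations place parcel 14 below parcel 10. An element lies strictly between them when it is forced above parcel 14 and also forced below parcel 10.
Above parcel 14: {parcel 6, parcel 8}. Below parcel 10: {parcel 2, parcel 15, parcel 12, parcel 6, parcel 8}.
Intersection: {parcel 6, parcel 8} — 2.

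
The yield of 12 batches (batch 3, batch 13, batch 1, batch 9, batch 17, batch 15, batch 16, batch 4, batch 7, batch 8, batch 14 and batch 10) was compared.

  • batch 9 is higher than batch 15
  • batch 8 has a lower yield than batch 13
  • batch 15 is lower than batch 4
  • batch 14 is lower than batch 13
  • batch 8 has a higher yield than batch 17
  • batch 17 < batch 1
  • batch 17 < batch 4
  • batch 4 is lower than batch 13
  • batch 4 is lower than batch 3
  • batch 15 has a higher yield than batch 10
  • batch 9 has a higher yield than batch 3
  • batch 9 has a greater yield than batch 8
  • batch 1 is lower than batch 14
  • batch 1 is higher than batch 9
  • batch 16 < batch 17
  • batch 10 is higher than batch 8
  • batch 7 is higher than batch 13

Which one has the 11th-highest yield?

Piecing the relations together gives one ordering: batch 16 < batch 17 < batch 8 < batch 10 < batch 15 < batch 4 < batch 3 < batch 9 < batch 1 < batch 14 < batch 13 < batch 7.
Counting 11 from the largest end gives batch 17.

batch 17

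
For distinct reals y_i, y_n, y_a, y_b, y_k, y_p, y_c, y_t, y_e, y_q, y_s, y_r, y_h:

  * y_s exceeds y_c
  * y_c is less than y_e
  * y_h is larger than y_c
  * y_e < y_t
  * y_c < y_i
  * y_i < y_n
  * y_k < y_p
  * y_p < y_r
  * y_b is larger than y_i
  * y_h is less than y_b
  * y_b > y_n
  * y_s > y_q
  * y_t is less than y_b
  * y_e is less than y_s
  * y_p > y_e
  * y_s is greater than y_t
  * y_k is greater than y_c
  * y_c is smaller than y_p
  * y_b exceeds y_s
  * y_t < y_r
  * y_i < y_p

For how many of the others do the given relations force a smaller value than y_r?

Directly below y_r: y_t, y_p.
One step further: y_c, y_e, y_k, y_i (6 so far).
No other element is forced below y_r by the given relations, so the count is 6.

6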